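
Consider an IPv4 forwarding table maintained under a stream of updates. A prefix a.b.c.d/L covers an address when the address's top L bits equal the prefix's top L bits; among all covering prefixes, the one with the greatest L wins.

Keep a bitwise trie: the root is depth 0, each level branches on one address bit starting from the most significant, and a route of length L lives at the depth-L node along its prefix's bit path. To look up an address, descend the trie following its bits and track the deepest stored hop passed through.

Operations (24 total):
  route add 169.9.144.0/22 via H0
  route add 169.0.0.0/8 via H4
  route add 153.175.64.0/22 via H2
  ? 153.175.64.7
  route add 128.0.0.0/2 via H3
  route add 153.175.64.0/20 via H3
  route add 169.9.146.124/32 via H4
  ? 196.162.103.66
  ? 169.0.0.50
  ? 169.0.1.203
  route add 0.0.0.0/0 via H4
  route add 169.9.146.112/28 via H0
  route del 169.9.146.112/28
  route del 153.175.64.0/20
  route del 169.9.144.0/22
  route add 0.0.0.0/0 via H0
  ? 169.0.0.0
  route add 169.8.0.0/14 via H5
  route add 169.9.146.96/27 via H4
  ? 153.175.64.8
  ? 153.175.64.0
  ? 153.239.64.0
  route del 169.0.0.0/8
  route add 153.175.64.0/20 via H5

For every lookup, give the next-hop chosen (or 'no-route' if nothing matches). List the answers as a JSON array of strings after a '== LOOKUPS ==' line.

Process each operation:
  + 169.9.144.0/22 (H0) depth=22
  + 169.0.0.0/8 (H4) depth=8
  + 153.175.64.0/22 (H2) depth=22
  lookup 153.175.64.7: bits 1001100110101111010000 walk d0:-→d1:-→d2:-→d3:-→d4:-→d5:-→d6:-→d7:-→d8:-→d9:-→d10:-→d11:-→d12:-→d13:-→d14:-→d15:-→d16:-→d17:-→d18:-→d19:-→d20:-→d21:-→d22:H2 -> H2
  + 128.0.0.0/2 (H3) depth=2
  + 153.175.64.0/20 (H3) depth=20
  + 169.9.146.124/32 (H4) depth=32
  lookup 196.162.103.66: bits 1 walk d0:-→d1:- -> no-route
  lookup 169.0.0.50: bits 101010010000 walk d0:-→d1:-→d2:H3→d3:-→d4:-→d5:-→d6:-→d7:-→d8:H4→d9:-→d10:-→d11:-→d12:- -> H4
  lookup 169.0.1.203: bits 101010010000 walk d0:-→d1:-→d2:H3→d3:-→d4:-→d5:-→d6:-→d7:-→d8:H4→d9:-→d10:-→d11:-→d12:- -> H4
  + 0.0.0.0/0 (H4) depth=0
  + 169.9.146.112/28 (H0) depth=28
  - 169.9.146.112/28 clear@28
  - 153.175.64.0/20 clear@20
  - 169.9.144.0/22 clear@22
  + 0.0.0.0/0 (H0) depth=0
  lookup 169.0.0.0: bits 101010010000 walk d0:H0→d1:-→d2:H3→d3:-→d4:-→d5:-→d6:-→d7:-→d8:H4→d9:-→d10:-→d11:-→d12:- -> H4
  + 169.8.0.0/14 (H5) depth=14
  + 169.9.146.96/27 (H4) depth=27
  lookup 153.175.64.8: bits 1001100110101111010000 walk d0:H0→d1:-→d2:H3→d3:-→d4:-→d5:-→d6:-→d7:-→d8:-→d9:-→d10:-→d11:-→d12:-→d13:-→d14:-→d15:-→d16:-→d17:-→d18:-→d19:-→d20:-→d21:-→d22:H2 -> H2
  lookup 153.175.64.0: bits 1001100110101111010000 walk d0:H0→d1:-→d2:H3→d3:-→d4:-→d5:-→d6:-→d7:-→d8:-→d9:-→d10:-→d11:-→d12:-→d13:-→d14:-→d15:-→d16:-→d17:-→d18:-→d19:-→d20:-→d21:-→d22:H2 -> H2
  lookup 153.239.64.0: bits 100110011 walk d0:H0→d1:-→d2:H3→d3:-→d4:-→d5:-→d6:-→d7:-→d8:-→d9:- -> H3
  - 169.0.0.0/8 clear@8
  + 153.175.64.0/20 (H5) depth=20

== LOOKUPS ==
["H2","no-route","H4","H4","H4","H2","H2","H3"]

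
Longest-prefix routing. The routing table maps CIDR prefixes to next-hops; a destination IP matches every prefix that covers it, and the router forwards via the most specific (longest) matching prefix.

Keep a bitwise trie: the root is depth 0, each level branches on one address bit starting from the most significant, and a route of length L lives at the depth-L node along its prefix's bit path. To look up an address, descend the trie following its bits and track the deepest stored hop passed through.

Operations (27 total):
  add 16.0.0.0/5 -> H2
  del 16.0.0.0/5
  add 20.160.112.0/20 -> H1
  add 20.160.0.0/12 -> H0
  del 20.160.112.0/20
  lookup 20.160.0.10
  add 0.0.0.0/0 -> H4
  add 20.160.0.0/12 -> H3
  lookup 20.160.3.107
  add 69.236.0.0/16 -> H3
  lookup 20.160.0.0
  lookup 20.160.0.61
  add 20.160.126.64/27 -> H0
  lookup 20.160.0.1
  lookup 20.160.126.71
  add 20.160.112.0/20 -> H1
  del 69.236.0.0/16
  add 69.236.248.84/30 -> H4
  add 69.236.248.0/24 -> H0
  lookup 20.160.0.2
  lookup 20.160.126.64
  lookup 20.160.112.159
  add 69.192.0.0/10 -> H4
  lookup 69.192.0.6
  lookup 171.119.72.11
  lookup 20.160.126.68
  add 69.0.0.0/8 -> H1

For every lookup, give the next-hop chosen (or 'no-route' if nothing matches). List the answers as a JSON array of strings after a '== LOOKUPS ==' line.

Trace:
  add 16.0.0.0/5 -> H2 at depth 5
  del 16.0.0.0/5 (clear depth 5)
  add 20.160.112.0/20 -> H1 at depth 20
  add 20.160.0.0/12 -> H0 at depth 12
  del 20.160.112.0/20 (clear depth 20)
  lookup 20.160.0.10: bits 00010100101000000 walk d0:-→d1:-→d2:-→d3:-→d4:-→d5:-→d6:-→d7:-→d8:-→d9:-→d10:-→d11:-→d12:H0→d13:-→d14:-→d15:-→d16:-→d17:- -> H0
  add 0.0.0.0/0 -> H4 at depth 0
  add 20.160.0.0/12 -> H3 at depth 12
  lookup 20.160.3.107: bits 00010100101000000 walk d0:H4→d1:-→d2:-→d3:-→d4:-→d5:-→d6:-→d7:-→d8:-→d9:-→d10:-→d11:-→d12:H3→d13:-→d14:-→d15:-→d16:-→d17:- -> H3
  add 69.236.0.0/16 -> H3 at depth 16
  lookup 20.160.0.0: bits 00010100101000000 walk d0:H4→d1:-→d2:-→d3:-→d4:-→d5:-→d6:-→d7:-→d8:-→d9:-→d10:-→d11:-→d12:H3→d13:-→d14:-→d15:-→d16:-→d17:- -> H3
  lookup 20.160.0.61: bits 00010100101000000 walk d0:H4→d1:-→d2:-→d3:-→d4:-→d5:-→d6:-→d7:-→d8:-→d9:-→d10:-→d11:-→d12:H3→d13:-→d14:-→d15:-→d16:-→d17:- -> H3
  add 20.160.126.64/27 -> H0 at depth 27
  lookup 20.160.0.1: bits 00010100101000000 walk d0:H4→d1:-→d2:-→d3:-→d4:-→d5:-→d6:-→d7:-→d8:-→d9:-→d10:-→d11:-→d12:H3→d13:-→d14:-→d15:-→d16:-→d17:- -> H3
  lookup 20.160.126.71: bits 000101001010000001111110010 walk d0:H4→d1:-→d2:-→d3:-→d4:-→d5:-→d6:-→d7:-→d8:-→d9:-→d10:-→d11:-→d12:H3→d13:-→d14:-→d15:-→d16:-→d17:-→d18:-→d19:-→d20:-→d21:-→d22:-→d23:-→d24:-→d25:-→d26:-→d27:H0 -> H0
  add 20.160.112.0/20 -> H1 at depth 20
  del 69.236.0.0/16 (clear depth 16)
  add 69.236.248.84/30 -> H4 at depth 30
  add 69.236.248.0/24 -> H0 at depth 24
  lookup 20.160.0.2: bits 00010100101000000 walk d0:H4→d1:-→d2:-→d3:-→d4:-→d5:-→d6:-→d7:-→d8:-→d9:-→d10:-→d11:-→d12:H3→d13:-→d14:-→d15:-→d16:-→d17:- -> H3
  lookup 20.160.126.64: bits 000101001010000001111110010 walk d0:H4→d1:-→d2:-→d3:-→d4:-→d5:-→d6:-→d7:-→d8:-→d9:-→d10:-→d11:-→d12:H3→d13:-→d14:-→d15:-→d16:-→d17:-→d18:-→d19:-→d20:H1→d21:-→d22:-→d23:-→d24:-→d25:-→d26:-→d27:H0 -> H0
  lookup 20.160.112.159: bits 00010100101000000111 walk d0:H4→d1:-→d2:-→d3:-→d4:-→d5:-→d6:-→d7:-→d8:-→d9:-→d10:-→d11:-→d12:H3→d13:-→d14:-→d15:-→d16:-→d17:-→d18:-→d19:-→d20:H1 -> H1
  add 69.192.0.0/10 -> H4 at depth 10
  lookup 69.192.0.6: bits 0100010111 walk d0:H4→d1:-→d2:-→d3:-→d4:-→d5:-→d6:-→d7:-→d8:-→d9:-→d10:H4 -> H4
  lookup 171.119.72.11: bits ε walk d0:H4 -> H4
  lookup 20.160.126.68: bits 000101001010000001111110010 walk d0:H4→d1:-→d2:-→d3:-→d4:-→d5:-→d6:-→d7:-→d8:-→d9:-→d10:-→d11:-→d12:H3→d13:-→d14:-→d15:-→d16:-→d17:-→d18:-→d19:-→d20:H1→d21:-→d22:-→d23:-→d24:-→d25:-→d26:-→d27:H0 -> H0
  add 69.0.0.0/8 -> H1 at depth 8

== LOOKUPS ==
["H0","H3","H3","H3","H3","H0","H3","H0","H1","H4","H4","H0"]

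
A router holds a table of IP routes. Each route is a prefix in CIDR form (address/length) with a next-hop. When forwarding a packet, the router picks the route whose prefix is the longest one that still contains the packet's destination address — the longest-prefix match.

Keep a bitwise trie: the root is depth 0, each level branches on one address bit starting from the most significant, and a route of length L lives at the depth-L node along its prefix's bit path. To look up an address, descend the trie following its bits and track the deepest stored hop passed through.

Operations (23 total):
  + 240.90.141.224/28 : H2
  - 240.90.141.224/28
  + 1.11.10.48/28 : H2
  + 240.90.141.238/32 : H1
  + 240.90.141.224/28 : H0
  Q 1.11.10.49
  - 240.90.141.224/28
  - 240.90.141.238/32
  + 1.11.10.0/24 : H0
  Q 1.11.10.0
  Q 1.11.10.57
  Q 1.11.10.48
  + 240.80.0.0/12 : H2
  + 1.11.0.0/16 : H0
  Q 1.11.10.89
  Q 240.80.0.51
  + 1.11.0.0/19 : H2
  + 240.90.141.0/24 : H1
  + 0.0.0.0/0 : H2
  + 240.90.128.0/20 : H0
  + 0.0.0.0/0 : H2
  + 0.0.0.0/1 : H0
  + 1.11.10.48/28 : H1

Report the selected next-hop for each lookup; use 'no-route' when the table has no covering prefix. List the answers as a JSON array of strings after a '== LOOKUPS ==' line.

Trace:
  add 240.90.141.224/28 -> H2 at depth 28
  - 240.90.141.224/28 clear@28
  add 1.11.10.48/28 -> H2 at depth 28
  add 240.90.141.238/32 -> H1 at depth 32
  add 240.90.141.224/28 -> H0 at depth 28
  lookup 1.11.10.49: bits 0000000100001011000010100011 walk d0:-→d1:-→d2:-→d3:-→d4:-→d5:-→d6:-→d7:-→d8:-→d9:-→d10:-→d11:-→d12:-→d13:-→d14:-→d15:-→d16:-→d17:-→d18:-→d19:-→d20:-→d21:-→d22:-→d23:-→d24:-→d25:-→d26:-→d27:-→d28:H2 -> H2
  - 240.90.141.224/28 clear@28
  - 240.90.141.238/32 clear@32
  add 1.11.10.0/24 -> H0 at depth 24
  lookup 1.11.10.0: bits 00000001000010110000101000 walk d0:-→d1:-→d2:-→d3:-→d4:-→d5:-→d6:-→d7:-→d8:-→d9:-→d10:-→d11:-→d12:-→d13:-→d14:-→d15:-→d16:-→d17:-→d18:-→d19:-→d20:-→d21:-→d22:-→d23:-→d24:H0→d25:-→d26:- -> H0
  lookup 1.11.10.57: bits 0000000100001011000010100011 walk d0:-→d1:-→d2:-→d3:-→d4:-→d5:-→d6:-→d7:-→d8:-→d9:-→d10:-→d11:-→d12:-→d13:-→d14:-→d15:-→d16:-→d17:-→d18:-→d19:-→d20:-→d21:-→d22:-→d23:-→d24:H0→d25:-→d26:-→d27:-→d28:H2 -> H2
  lookup 1.11.10.48: bits 0000000100001011000010100011 walk d0:-→d1:-→d2:-→d3:-→d4:-→d5:-→d6:-→d7:-→d8:-→d9:-→d10:-→d11:-→d12:-→d13:-→d14:-→d15:-→d16:-→d17:-→d18:-→d19:-→d20:-→d21:-→d22:-→d23:-→d24:H0→d25:-→d26:-→d27:-→d28:H2 -> H2
  add 240.80.0.0/12 -> H2 at depth 12
  add 1.11.0.0/16 -> H0 at depth 16
  lookup 1.11.10.89: bits 0000000100001011000010100 walk d0:-→d1:-→d2:-→d3:-→d4:-→d5:-→d6:-→d7:-→d8:-→d9:-→d10:-→d11:-→d12:-→d13:-→d14:-→d15:-→d16:H0→d17:-→d18:-→d19:-→d20:-→d21:-→d22:-→d23:-→d24:H0→d25:- -> H0
  lookup 240.80.0.51: bits 111100000101 walk d0:-→d1:-→d2:-→d3:-→d4:-→d5:-→d6:-→d7:-→d8:-→d9:-→d10:-→d11:-→d12:H2 -> H2
  add 1.11.0.0/19 -> H2 at depth 19
  add 240.90.141.0/24 -> H1 at depth 24
  add 0.0.0.0/0 -> H2 at depth 0
  add 240.90.128.0/20 -> H0 at depth 20
  add 0.0.0.0/0 -> H2 at depth 0
  add 0.0.0.0/1 -> H0 at depth 1
  add 1.11.10.48/28 -> H1 at depth 28

== LOOKUPS ==
["H2","H0","H2","H2","H0","H2"]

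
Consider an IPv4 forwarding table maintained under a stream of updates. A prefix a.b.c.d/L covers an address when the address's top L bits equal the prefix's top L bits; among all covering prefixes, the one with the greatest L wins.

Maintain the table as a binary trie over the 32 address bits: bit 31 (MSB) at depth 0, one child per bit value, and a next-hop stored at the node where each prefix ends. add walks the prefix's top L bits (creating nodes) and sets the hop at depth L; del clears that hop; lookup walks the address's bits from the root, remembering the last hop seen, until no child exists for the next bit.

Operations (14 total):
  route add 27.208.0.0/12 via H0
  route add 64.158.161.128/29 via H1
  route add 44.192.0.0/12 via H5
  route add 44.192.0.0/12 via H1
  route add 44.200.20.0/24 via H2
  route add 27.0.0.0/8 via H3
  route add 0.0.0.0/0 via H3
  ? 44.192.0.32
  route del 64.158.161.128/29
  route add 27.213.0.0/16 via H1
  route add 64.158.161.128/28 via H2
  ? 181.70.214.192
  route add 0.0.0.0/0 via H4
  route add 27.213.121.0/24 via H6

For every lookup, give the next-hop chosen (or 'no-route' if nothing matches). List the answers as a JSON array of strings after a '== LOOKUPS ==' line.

Apply in order:
  add 27.208.0.0/12 -> H0 at depth 12
  add 64.158.161.128/29 -> H1 at depth 29
  add 44.192.0.0/12 -> H5 at depth 12
  add 44.192.0.0/12 -> H1 at depth 12
  add 44.200.20.0/24 -> H2 at depth 24
  add 27.0.0.0/8 -> H3 at depth 8
  add 0.0.0.0/0 -> H3 at depth 0
  lookup 44.192.0.32: bits 001011001100 walk d0:H3→d1:-→d2:-→d3:-→d4:-→d5:-→d6:-→d7:-→d8:-→d9:-→d10:-→d11:-→d12:H1 -> H1
  del 64.158.161.128/29 (clear depth 29)
  add 27.213.0.0/16 -> H1 at depth 16
  add 64.158.161.128/28 -> H2 at depth 28
  lookup 181.70.214.192: bits ε walk d0:H3 -> H3
  add 0.0.0.0/0 -> H4 at depth 0
  add 27.213.121.0/24 -> H6 at depth 24

== LOOKUPS ==
["H1","H3"]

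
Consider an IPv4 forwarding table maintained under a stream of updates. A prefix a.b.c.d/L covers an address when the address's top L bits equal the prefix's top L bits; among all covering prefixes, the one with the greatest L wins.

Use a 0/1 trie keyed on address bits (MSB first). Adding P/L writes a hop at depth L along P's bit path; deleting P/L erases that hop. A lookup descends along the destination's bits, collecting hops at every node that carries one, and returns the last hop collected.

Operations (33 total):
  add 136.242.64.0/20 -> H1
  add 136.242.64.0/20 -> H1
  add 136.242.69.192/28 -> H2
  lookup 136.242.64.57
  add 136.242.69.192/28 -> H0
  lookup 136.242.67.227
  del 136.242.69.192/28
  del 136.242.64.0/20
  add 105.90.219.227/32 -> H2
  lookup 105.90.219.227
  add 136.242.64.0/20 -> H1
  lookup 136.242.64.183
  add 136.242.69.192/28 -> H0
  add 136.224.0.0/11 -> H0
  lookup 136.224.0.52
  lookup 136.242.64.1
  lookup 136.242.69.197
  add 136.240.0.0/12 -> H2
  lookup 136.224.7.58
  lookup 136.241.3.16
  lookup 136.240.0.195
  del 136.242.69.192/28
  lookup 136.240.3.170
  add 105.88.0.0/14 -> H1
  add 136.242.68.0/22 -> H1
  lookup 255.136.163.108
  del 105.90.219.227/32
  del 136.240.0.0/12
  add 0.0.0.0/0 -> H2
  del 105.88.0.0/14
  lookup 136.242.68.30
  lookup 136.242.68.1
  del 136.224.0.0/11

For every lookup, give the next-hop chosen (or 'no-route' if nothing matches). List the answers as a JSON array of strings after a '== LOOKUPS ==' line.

Apply in order:
  + 136.242.64.0/20 (H1) depth=20
  + 136.242.64.0/20 (H1) depth=20
  + 136.242.69.192/28 (H2) depth=28
  lookup 136.242.64.57: bits 100010001111001001000 walk d0:-→d1:-→d2:-→d3:-→d4:-→d5:-→d6:-→d7:-→d8:-→d9:-→d10:-→d11:-→d12:-→d13:-→d14:-→d15:-→d16:-→d17:-→d18:-→d19:-→d20:H1→d21:- -> H1
  + 136.242.69.192/28 (H0) depth=28
  lookup 136.242.67.227: bits 100010001111001001000 walk d0:-→d1:-→d2:-→d3:-→d4:-→d5:-→d6:-→d7:-→d8:-→d9:-→d10:-→d11:-→d12:-→d13:-→d14:-→d15:-→d16:-→d17:-→d18:-→d19:-→d20:H1→d21:- -> H1
  - 136.242.69.192/28 clear@28
  - 136.242.64.0/20 clear@20
  + 105.90.219.227/32 (H2) depth=32
  lookup 105.90.219.227: bits 01101001010110101101101111100011 walk d0:-→d1:-→d2:-→d3:-→d4:-→d5:-→d6:-→d7:-→d8:-→d9:-→d10:-→d11:-→d12:-→d13:-→d14:-→d15:-→d16:-→d17:-→d18:-→d19:-→d20:-→d21:-→d22:-→d23:-→d24:-→d25:-→d26:-→d27:-→d28:-→d29:-→d30:-→d31:-→d32:H2 -> H2
  + 136.242.64.0/20 (H1) depth=20
  lookup 136.242.64.183: bits 100010001111001001000 walk d0:-→d1:-→d2:-→d3:-→d4:-→d5:-→d6:-→d7:-→d8:-→d9:-→d10:-→d11:-→d12:-→d13:-→d14:-→d15:-→d16:-→d17:-→d18:-→d19:-→d20:H1→d21:- -> H1
  + 136.242.69.192/28 (H0) depth=28
  + 136.224.0.0/11 (H0) depth=11
  lookup 136.224.0.52: bits 10001000111 walk d0:-→d1:-→d2:-→d3:-→d4:-→d5:-→d6:-→d7:-→d8:-→d9:-→d10:-→d11:H0 -> H0
  lookup 136.242.64.1: bits 100010001111001001000 walk d0:-→d1:-→d2:-→d3:-→d4:-→d5:-→d6:-→d7:-→d8:-→d9:-→d10:-→d11:H0→d12:-→d13:-→d14:-→d15:-→d16:-→d17:-→d18:-→d19:-→d20:H1→d21:- -> H1
  lookup 136.242.69.197: bits 1000100011110010010001011100 walk d0:-→d1:-→d2:-→d3:-→d4:-→d5:-→d6:-→d7:-→d8:-→d9:-→d10:-→d11:H0→d12:-→d13:-→d14:-→d15:-→d16:-→d17:-→d18:-→d19:-→d20:H1→d21:-→d22:-→d23:-→d24:-→d25:-→d26:-→d27:-→d28:H0 -> H0
  + 136.240.0.0/12 (H2) depth=12
  lookup 136.224.7.58: bits 10001000111 walk d0:-→d1:-→d2:-→d3:-→d4:-→d5:-→d6:-→d7:-→d8:-→d9:-→d10:-→d11:H0 -> H0
  lookup 136.241.3.16: bits 10001000111100 walk d0:-→d1:-→d2:-→d3:-→d4:-→d5:-→d6:-→d7:-→d8:-→d9:-→d10:-→d11:H0→d12:H2→d13:-→d14:- -> H2
  lookup 136.240.0.195: bits 10001000111100 walk d0:-→d1:-→d2:-→d3:-→d4:-→d5:-→d6:-→d7:-→d8:-→d9:-→d10:-→d11:H0→d12:H2→d13:-→d14:- -> H2
  - 136.242.69.192/28 clear@28
  lookup 136.240.3.170: bits 10001000111100 walk d0:-→d1:-→d2:-→d3:-→d4:-→d5:-→d6:-→d7:-→d8:-→d9:-→d10:-→d11:H0→d12:H2→d13:-→d14:- -> H2
  + 105.88.0.0/14 (H1) depth=14
  + 136.242.68.0/22 (H1) depth=22
  lookup 255.136.163.108: bits 1 walk d0:-→d1:- -> no-route
  - 105.90.219.227/32 clear@32
  - 136.240.0.0/12 clear@12
  + 0.0.0.0/0 (H2) depth=0
  - 105.88.0.0/14 clear@14
  lookup 136.242.68.30: bits 10001000111100100100010 walk d0:H2→d1:-→d2:-→d3:-→d4:-→d5:-→d6:-→d7:-→d8:-→d9:-→d10:-→d11:H0→d12:-→d13:-→d14:-→d15:-→d16:-→d17:-→d18:-→d19:-→d20:H1→d21:-→d22:H1→d23:- -> H1
  lookup 136.242.68.1: bits 10001000111100100100010 walk d0:H2→d1:-→d2:-→d3:-→d4:-→d5:-→d6:-→d7:-→d8:-→d9:-→d10:-→d11:H0→d12:-→d13:-→d14:-→d15:-→d16:-→d17:-→d18:-→d19:-→d20:H1→d21:-→d22:H1→d23:- -> H1
  - 136.224.0.0/11 clear@11

== LOOKUPS ==
["H1","H1","H2","H1","H0","H1","H0","H0","H2","H2","H2","no-route","H1","H1"]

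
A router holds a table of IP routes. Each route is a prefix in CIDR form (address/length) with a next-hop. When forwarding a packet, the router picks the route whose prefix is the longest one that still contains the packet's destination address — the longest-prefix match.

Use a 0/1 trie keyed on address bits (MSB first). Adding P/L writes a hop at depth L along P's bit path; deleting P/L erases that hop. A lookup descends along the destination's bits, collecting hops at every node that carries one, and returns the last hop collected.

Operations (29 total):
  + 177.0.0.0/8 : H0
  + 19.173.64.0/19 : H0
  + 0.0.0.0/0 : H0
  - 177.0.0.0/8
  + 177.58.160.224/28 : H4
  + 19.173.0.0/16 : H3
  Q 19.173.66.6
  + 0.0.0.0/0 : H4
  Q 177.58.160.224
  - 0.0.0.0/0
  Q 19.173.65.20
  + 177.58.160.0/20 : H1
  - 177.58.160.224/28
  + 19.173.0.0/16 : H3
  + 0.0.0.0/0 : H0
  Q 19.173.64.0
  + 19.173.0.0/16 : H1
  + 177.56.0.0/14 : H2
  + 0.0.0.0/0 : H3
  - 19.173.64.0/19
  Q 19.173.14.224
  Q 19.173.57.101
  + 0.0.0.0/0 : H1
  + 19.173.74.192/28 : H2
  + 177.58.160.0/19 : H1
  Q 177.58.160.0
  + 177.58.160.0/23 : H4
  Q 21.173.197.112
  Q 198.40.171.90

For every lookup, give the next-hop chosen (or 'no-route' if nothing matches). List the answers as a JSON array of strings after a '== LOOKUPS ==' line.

Process each operation:
  add 177.0.0.0/8 -> H0 at depth 8
  add 19.173.64.0/19 -> H0 at depth 19
  add 0.0.0.0/0 -> H0 at depth 0
  del 177.0.0.0/8 (clear depth 8)
  add 177.58.160.224/28 -> H4 at depth 28
  add 19.173.0.0/16 -> H3 at depth 16
  Q 19.173.66.6: descend 0001001110101101010 ; hops seen [H0,H3,H0] ; pick H0
  add 0.0.0.0/0 -> H4 at depth 0
  Q 177.58.160.224: descend 1011000100111010101000001110 ; hops seen [H4,H4] ; pick H4
  del 0.0.0.0/0 (clear depth 0)
  Q 19.173.65.20: descend 0001001110101101010 ; hops seen [H3,H0] ; pick H0
  add 177.58.160.0/20 -> H1 at depth 20
  del 177.58.160.224/28 (clear depth 28)
  add 19.173.0.0/16 -> H3 at depth 16
  add 0.0.0.0/0 -> H0 at depth 0
  Q 19.173.64.0: descend 0001001110101101010 ; hops seen [H0,H3,H0] ; pick H0
  add 19.173.0.0/16 -> H1 at depth 16
  add 177.56.0.0/14 -> H2 at depth 14
  add 0.0.0.0/0 -> H3 at depth 0
  del 19.173.64.0/19 (clear depth 19)
  Q 19.173.14.224: descend 00010011101011010 ; hops seen [H3,H1] ; pick H1
  Q 19.173.57.101: descend 00010011101011010 ; hops seen [H3,H1] ; pick H1
  add 0.0.0.0/0 -> H1 at depth 0
  add 19.173.74.192/28 -> H2 at depth 28
  add 177.58.160.0/19 -> H1 at depth 19
  Q 177.58.160.0: descend 101100010011101010100000 ; hops seen [H1,H2,H1,H1] ; pick H1
  add 177.58.160.0/23 -> H4 at depth 23
  Q 21.173.197.112: descend 00010 ; hops seen [H1] ; pick H1
  Q 198.40.171.90: descend 1 ; hops seen [H1] ; pick H1

== LOOKUPS ==
["H0","H4","H0","H0","H1","H1","H1","H1","H1"]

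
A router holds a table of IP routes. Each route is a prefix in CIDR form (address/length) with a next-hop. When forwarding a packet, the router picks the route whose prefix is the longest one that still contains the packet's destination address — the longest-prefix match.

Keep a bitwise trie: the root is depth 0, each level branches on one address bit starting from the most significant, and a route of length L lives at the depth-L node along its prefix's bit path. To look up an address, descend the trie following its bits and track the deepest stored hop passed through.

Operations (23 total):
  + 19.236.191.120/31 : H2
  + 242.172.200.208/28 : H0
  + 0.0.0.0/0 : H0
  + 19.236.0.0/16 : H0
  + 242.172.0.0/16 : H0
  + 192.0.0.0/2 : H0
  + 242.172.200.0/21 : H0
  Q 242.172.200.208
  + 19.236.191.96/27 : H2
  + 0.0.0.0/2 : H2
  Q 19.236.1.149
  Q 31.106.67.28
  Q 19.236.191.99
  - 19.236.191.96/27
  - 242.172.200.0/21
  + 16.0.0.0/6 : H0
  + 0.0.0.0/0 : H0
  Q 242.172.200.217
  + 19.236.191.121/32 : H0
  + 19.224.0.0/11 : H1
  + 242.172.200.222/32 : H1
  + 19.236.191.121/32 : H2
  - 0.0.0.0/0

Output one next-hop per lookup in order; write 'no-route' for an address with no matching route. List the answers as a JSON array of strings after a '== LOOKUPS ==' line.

Apply in order:
  + 19.236.191.120/31 (H2) depth=31
  + 242.172.200.208/28 (H0) depth=28
  + 0.0.0.0/0 (H0) depth=0
  + 19.236.0.0/16 (H0) depth=16
  + 242.172.0.0/16 (H0) depth=16
  + 192.0.0.0/2 (H0) depth=2
  + 242.172.200.0/21 (H0) depth=21
  ? 242.172.200.208  path d0:H0→d1:-→d2:H0→d3:-→d4:-→d5:-→d6:-→d7:-→d8:-→d9:-→d10:-→d11:-→d12:-→d13:-→d14:-→d15:-→d16:H0→d17:-→d18:-→d19:-→d20:-→d21:H0→d22:-→d23:-→d24:-→d25:-→d26:-→d27:-→d28:H0  best=H0
  + 19.236.191.96/27 (H2) depth=27
  + 0.0.0.0/2 (H2) depth=2
  ? 19.236.1.149  path d0:H0→d1:-→d2:H2→d3:-→d4:-→d5:-→d6:-→d7:-→d8:-→d9:-→d10:-→d11:-→d12:-→d13:-→d14:-→d15:-→d16:H0  best=H0
  ? 31.106.67.28  path d0:H0→d1:-→d2:H2→d3:-→d4:-  best=H2
  ? 19.236.191.99  path d0:H0→d1:-→d2:H2→d3:-→d4:-→d5:-→d6:-→d7:-→d8:-→d9:-→d10:-→d11:-→d12:-→d13:-→d14:-→d15:-→d16:H0→d17:-→d18:-→d19:-→d20:-→d21:-→d22:-→d23:-→d24:-→d25:-→d26:-→d27:H2  best=H2
  - 19.236.191.96/27 clear@27
  - 242.172.200.0/21 clear@21
  + 16.0.0.0/6 (H0) depth=6
  + 0.0.0.0/0 (H0) depth=0
  ? 242.172.200.217  path d0:H0→d1:-→d2:H0→d3:-→d4:-→d5:-→d6:-→d7:-→d8:-→d9:-→d10:-→d11:-→d12:-→d13:-→d14:-→d15:-→d16:H0→d17:-→d18:-→d19:-→d20:-→d21:-→d22:-→d23:-→d24:-→d25:-→d26:-→d27:-→d28:H0  best=H0
  + 19.236.191.121/32 (H0) depth=32
  + 19.224.0.0/11 (H1) depth=11
  + 242.172.200.222/32 (H1) depth=32
  + 19.236.191.121/32 (H2) depth=32
  - 0.0.0.0/0 clear@0

== LOOKUPS ==
["H0","H0","H2","H2","H0"]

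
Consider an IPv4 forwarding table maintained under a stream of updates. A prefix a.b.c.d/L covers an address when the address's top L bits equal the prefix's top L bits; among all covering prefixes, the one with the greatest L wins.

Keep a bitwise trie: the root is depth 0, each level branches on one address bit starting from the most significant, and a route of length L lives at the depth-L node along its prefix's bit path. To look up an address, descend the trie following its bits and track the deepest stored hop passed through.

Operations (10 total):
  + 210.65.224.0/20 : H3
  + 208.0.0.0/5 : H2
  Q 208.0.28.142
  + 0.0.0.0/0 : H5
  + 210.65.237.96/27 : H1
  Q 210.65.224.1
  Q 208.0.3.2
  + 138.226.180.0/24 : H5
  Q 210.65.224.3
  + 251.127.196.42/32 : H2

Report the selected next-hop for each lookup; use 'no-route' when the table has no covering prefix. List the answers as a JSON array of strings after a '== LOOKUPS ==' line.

Apply in order:
  + 210.65.224.0/20 (H3) depth=20
  + 208.0.0.0/5 (H2) depth=5
  ? 208.0.28.142  path d0:-→d1:-→d2:-→d3:-→d4:-→d5:H2→d6:-  best=H2
  + 0.0.0.0/0 (H5) depth=0
  + 210.65.237.96/27 (H1) depth=27
  ? 210.65.224.1  path d0:H5→d1:-→d2:-→d3:-→d4:-→d5:H2→d6:-→d7:-→d8:-→d9:-→d10:-→d11:-→d12:-→d13:-→d14:-→d15:-→d16:-→d17:-→d18:-→d19:-→d20:H3  best=H3
  ? 208.0.3.2  path d0:H5→d1:-→d2:-→d3:-→d4:-→d5:H2→d6:-  best=H2
  + 138.226.180.0/24 (H5) depth=24
  ? 210.65.224.3  path d0:H5→d1:-→d2:-→d3:-→d4:-→d5:H2→d6:-→d7:-→d8:-→d9:-→d10:-→d11:-→d12:-→d13:-→d14:-→d15:-→d16:-→d17:-→d18:-→d19:-→d20:H3  best=H3
  + 251.127.196.42/32 (H2) depth=32

== LOOKUPS ==
["H2","H3","H2","H3"]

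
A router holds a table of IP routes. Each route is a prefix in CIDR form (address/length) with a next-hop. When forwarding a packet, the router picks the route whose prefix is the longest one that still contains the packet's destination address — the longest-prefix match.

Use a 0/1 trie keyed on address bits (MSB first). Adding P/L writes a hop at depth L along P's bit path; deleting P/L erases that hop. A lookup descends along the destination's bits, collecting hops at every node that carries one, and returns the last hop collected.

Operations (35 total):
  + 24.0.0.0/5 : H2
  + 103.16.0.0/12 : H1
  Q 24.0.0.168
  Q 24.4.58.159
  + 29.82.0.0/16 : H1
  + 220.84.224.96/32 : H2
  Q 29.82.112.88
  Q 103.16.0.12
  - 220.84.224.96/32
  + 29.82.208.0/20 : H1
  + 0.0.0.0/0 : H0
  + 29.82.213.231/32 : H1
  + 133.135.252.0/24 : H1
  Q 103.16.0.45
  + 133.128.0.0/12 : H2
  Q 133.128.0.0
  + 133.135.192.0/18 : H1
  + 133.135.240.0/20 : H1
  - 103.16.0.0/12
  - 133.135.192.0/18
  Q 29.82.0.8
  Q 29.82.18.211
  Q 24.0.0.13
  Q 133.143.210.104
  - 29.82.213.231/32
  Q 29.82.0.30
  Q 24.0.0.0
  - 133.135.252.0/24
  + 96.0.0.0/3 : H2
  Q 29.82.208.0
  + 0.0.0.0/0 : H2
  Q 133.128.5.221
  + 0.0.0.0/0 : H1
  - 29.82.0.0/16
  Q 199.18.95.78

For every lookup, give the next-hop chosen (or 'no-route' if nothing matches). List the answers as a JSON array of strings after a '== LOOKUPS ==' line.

Apply in order:
  + 24.0.0.0/5 (H2) depth=5
  + 103.16.0.0/12 (H1) depth=12
  lookup 24.0.0.168: bits 00011 walk d0:-→d1:-→d2:-→d3:-→d4:-→d5:H2 -> H2
  lookup 24.4.58.159: bits 00011 walk d0:-→d1:-→d2:-→d3:-→d4:-→d5:H2 -> H2
  + 29.82.0.0/16 (H1) depth=16
  + 220.84.224.96/32 (H2) depth=32
  lookup 29.82.112.88: bits 0001110101010010 walk d0:-→d1:-→d2:-→d3:-→d4:-→d5:H2→d6:-→d7:-→d8:-→d9:-→d10:-→d11:-→d12:-→d13:-→d14:-→d15:-→d16:H1 -> H1
  lookup 103.16.0.12: bits 011001110001 walk d0:-→d1:-→d2:-→d3:-→d4:-→d5:-→d6:-→d7:-→d8:-→d9:-→d10:-→d11:-→d12:H1 -> H1
  - 220.84.224.96/32 clear@32
  + 29.82.208.0/20 (H1) depth=20
  + 0.0.0.0/0 (H0) depth=0
  + 29.82.213.231/32 (H1) depth=32
  + 133.135.252.0/24 (H1) depth=24
  lookup 103.16.0.45: bits 011001110001 walk d0:H0→d1:-→d2:-→d3:-→d4:-→d5:-→d6:-→d7:-→d8:-→d9:-→d10:-→d11:-→d12:H1 -> H1
  + 133.128.0.0/12 (H2) depth=12
  lookup 133.128.0.0: bits 1000010110000 walk d0:H0→d1:-→d2:-→d3:-→d4:-→d5:-→d6:-→d7:-→d8:-→d9:-→d10:-→d11:-→d12:H2→d13:- -> H2
  + 133.135.192.0/18 (H1) depth=18
  + 133.135.240.0/20 (H1) depth=20
  - 103.16.0.0/12 clear@12
  - 133.135.192.0/18 clear@18
  lookup 29.82.0.8: bits 0001110101010010 walk d0:H0→d1:-→d2:-→d3:-→d4:-→d5:H2→d6:-→d7:-→d8:-→d9:-→d10:-→d11:-→d12:-→d13:-→d14:-→d15:-→d16:H1 -> H1
  lookup 29.82.18.211: bits 0001110101010010 walk d0:H0→d1:-→d2:-→d3:-→d4:-→d5:H2→d6:-→d7:-→d8:-→d9:-→d10:-→d11:-→d12:-→d13:-→d14:-→d15:-→d16:H1 -> H1
  lookup 24.0.0.13: bits 00011 walk d0:H0→d1:-→d2:-→d3:-→d4:-→d5:H2 -> H2
  lookup 133.143.210.104: bits 100001011000 walk d0:H0→d1:-→d2:-→d3:-→d4:-→d5:-→d6:-→d7:-→d8:-→d9:-→d10:-→d11:-→d12:H2 -> H2
  - 29.82.213.231/32 clear@32
  lookup 29.82.0.30: bits 0001110101010010 walk d0:H0→d1:-→d2:-→d3:-→d4:-→d5:H2→d6:-→d7:-→d8:-→d9:-→d10:-→d11:-→d12:-→d13:-→d14:-→d15:-→d16:H1 -> H1
  lookup 24.0.0.0: bits 00011 walk d0:H0→d1:-→d2:-→d3:-→d4:-→d5:H2 -> H2
  - 133.135.252.0/24 clear@24
  + 96.0.0.0/3 (H2) depth=3
  lookup 29.82.208.0: bits 000111010101001011010 walk d0:H0→d1:-→d2:-→d3:-→d4:-→d5:H2→d6:-→d7:-→d8:-→d9:-→d10:-→d11:-→d12:-→d13:-→d14:-→d15:-→d16:H1→d17:-→d18:-→d19:-→d20:H1→d21:- -> H1
  + 0.0.0.0/0 (H2) depth=0
  lookup 133.128.5.221: bits 1000010110000 walk d0:H2→d1:-→d2:-→d3:-→d4:-→d5:-→d6:-→d7:-→d8:-→d9:-→d10:-→d11:-→d12:H2→d13:- -> H2
  + 0.0.0.0/0 (H1) depth=0
  - 29.82.0.0/16 clear@16
  lookup 199.18.95.78: bits 110 walk d0:H1→d1:-→d2:-→d3:- -> H1

== LOOKUPS ==
["H2","H2","H1","H1","H1","H2","H1","H1","H2","H2","H1","H2","H1","H2","H1"]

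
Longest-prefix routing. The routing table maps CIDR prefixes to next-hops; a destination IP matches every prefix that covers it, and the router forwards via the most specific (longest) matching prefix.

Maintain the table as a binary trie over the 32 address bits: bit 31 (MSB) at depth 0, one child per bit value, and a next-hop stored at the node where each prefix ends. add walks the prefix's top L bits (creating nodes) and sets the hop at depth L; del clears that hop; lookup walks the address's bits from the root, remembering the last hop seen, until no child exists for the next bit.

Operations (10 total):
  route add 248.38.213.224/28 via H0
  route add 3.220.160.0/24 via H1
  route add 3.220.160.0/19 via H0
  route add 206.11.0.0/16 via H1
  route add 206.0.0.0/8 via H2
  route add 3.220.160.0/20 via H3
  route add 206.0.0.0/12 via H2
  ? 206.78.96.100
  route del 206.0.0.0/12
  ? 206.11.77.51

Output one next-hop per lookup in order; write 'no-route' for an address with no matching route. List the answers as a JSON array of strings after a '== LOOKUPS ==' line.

Apply in order:
  add 248.38.213.224/28 -> H0 at depth 28
  add 3.220.160.0/24 -> H1 at depth 24
  add 3.220.160.0/19 -> H0 at depth 19
  add 206.11.0.0/16 -> H1 at depth 16
  add 206.0.0.0/8 -> H2 at depth 8
  add 3.220.160.0/20 -> H3 at depth 20
  add 206.0.0.0/12 -> H2 at depth 12
  lookup 206.78.96.100: bits 110011100 walk d0:-→d1:-→d2:-→d3:-→d4:-→d5:-→d6:-→d7:-→d8:H2→d9:- -> H2
  - 206.0.0.0/12 clear@12
  lookup 206.11.77.51: bits 1100111000001011 walk d0:-→d1:-→d2:-→d3:-→d4:-→d5:-→d6:-→d7:-→d8:H2→d9:-→d10:-→d11:-→d12:-→d13:-→d14:-→d15:-→d16:H1 -> H1

== LOOKUPS ==
["H2","H1"]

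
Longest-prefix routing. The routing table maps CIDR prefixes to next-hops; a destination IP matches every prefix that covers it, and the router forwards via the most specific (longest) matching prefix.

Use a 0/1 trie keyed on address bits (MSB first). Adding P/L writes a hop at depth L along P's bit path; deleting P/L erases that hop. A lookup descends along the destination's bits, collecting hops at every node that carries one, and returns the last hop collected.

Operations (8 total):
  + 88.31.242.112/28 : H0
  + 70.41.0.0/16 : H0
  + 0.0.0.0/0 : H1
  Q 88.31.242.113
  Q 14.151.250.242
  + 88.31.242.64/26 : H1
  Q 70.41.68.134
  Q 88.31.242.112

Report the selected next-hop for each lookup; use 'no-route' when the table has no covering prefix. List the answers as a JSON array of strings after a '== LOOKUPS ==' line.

Process each operation:
  add 88.31.242.112/28 -> H0 at depth 28
  add 70.41.0.0/16 -> H0 at depth 16
  add 0.0.0.0/0 -> H1 at depth 0
  Q 88.31.242.113: descend 0101100000011111111100100111 ; hops seen [H1,H0] ; pick H0
  Q 14.151.250.242: descend 0 ; hops seen [H1] ; pick H1
  add 88.31.242.64/26 -> H1 at depth 26
  Q 70.41.68.134: descend 0100011000101001 ; hops seen [H1,H0] ; pick H0
  Q 88.31.242.112: descend 0101100000011111111100100111 ; hops seen [H1,H1,H0] ; pick H0

== LOOKUPS ==
["H0","H1","H0","H0"]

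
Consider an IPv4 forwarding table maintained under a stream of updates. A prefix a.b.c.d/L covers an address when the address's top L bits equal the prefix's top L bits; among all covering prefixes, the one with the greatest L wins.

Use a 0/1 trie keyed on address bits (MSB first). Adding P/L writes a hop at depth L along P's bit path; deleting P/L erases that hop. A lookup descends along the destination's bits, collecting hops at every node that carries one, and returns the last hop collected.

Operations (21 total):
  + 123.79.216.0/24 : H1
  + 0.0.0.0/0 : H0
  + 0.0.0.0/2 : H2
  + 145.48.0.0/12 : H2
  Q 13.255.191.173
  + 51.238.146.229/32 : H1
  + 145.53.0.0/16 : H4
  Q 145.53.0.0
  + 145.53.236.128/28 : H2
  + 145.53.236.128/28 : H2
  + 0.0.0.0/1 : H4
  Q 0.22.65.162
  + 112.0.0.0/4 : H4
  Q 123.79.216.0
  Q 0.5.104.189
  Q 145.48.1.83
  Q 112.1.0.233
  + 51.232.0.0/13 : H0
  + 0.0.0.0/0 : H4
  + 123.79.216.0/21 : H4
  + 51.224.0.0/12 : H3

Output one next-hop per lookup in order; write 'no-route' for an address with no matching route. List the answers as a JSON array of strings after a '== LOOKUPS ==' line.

Process each operation:
  add 123.79.216.0/24 -> H1 at depth 24
  add 0.0.0.0/0 -> H0 at depth 0
  add 0.0.0.0/2 -> H2 at depth 2
  add 145.48.0.0/12 -> H2 at depth 12
  Q 13.255.191.173: descend 00 ; hops seen [H0,H2] ; pick H2
  add 51.238.146.229/32 -> H1 at depth 32
  add 145.53.0.0/16 -> H4 at depth 16
  Q 145.53.0.0: descend 1001000100110101 ; hops seen [H0,H2,H4] ; pick H4
  add 145.53.236.128/28 -> H2 at depth 28
  add 145.53.236.128/28 -> H2 at depth 28
  add 0.0.0.0/1 -> H4 at depth 1
  Q 0.22.65.162: descend 00 ; hops seen [H0,H4,H2] ; pick H2
  add 112.0.0.0/4 -> H4 at depth 4
  Q 123.79.216.0: descend 011110110100111111011000 ; hops seen [H0,H4,H4,H1] ; pick H1
  Q 0.5.104.189: descend 00 ; hops seen [H0,H4,H2] ; pick H2
  Q 145.48.1.83: descend 1001000100110 ; hops seen [H0,H2] ; pick H2
  Q 112.1.0.233: descend 0111 ; hops seen [H0,H4,H4] ; pick H4
  add 51.232.0.0/13 -> H0 at depth 13
  add 0.0.0.0/0 -> H4 at depth 0
  add 123.79.216.0/21 -> H4 at depth 21
  add 51.224.0.0/12 -> H3 at depth 12

== LOOKUPS ==
["H2","H4","H2","H1","H2","H2","H4"]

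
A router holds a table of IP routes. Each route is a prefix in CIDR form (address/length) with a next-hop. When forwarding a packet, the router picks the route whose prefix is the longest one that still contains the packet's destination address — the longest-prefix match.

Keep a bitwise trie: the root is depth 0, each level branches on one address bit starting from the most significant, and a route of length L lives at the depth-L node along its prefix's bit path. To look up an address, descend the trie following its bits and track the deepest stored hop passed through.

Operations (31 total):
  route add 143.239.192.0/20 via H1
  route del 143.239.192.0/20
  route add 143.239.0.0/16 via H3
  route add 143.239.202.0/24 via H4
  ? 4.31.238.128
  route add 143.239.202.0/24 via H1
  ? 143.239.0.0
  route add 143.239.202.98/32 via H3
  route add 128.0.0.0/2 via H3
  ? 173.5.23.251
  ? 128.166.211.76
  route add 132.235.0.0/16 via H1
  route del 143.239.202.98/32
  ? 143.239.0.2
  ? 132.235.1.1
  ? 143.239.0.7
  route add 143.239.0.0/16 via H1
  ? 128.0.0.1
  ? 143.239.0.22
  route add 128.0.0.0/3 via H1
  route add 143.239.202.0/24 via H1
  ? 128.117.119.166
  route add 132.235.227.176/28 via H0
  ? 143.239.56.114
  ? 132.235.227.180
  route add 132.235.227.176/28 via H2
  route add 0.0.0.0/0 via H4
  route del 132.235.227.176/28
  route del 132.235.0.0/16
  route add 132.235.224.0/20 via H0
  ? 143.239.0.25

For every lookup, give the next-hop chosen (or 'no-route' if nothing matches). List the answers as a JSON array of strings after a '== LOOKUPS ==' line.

Trace:
  + 143.239.192.0/20 (H1) depth=20
  del 143.239.192.0/20 (clear depth 20)
  + 143.239.0.0/16 (H3) depth=16
  + 143.239.202.0/24 (H4) depth=24
  Q 4.31.238.128: descend ε ; hops seen [∅] ; pick no-route
  + 143.239.202.0/24 (H1) depth=24
  Q 143.239.0.0: descend 1000111111101111 ; hops seen [H3] ; pick H3
  + 143.239.202.98/32 (H3) depth=32
  + 128.0.0.0/2 (H3) depth=2
  Q 173.5.23.251: descend 10 ; hops seen [H3] ; pick H3
  Q 128.166.211.76: descend 1000 ; hops seen [H3] ; pick H3
  + 132.235.0.0/16 (H1) depth=16
  del 143.239.202.98/32 (clear depth 32)
  Q 143.239.0.2: descend 1000111111101111 ; hops seen [H3,H3] ; pick H3
  Q 132.235.1.1: descend 1000010011101011 ; hops seen [H3,H1] ; pick H1
  Q 143.239.0.7: descend 1000111111101111 ; hops seen [H3,H3] ; pick H3
  + 143.239.0.0/16 (H1) depth=16
  Q 128.0.0.1: descend 10000 ; hops seen [H3] ; pick H3
  Q 143.239.0.22: descend 1000111111101111 ; hops seen [H3,H1] ; pick H1
  + 128.0.0.0/3 (H1) depth=3
  + 143.239.202.0/24 (H1) depth=24
  Q 128.117.119.166: descend 10000 ; hops seen [H3,H1] ; pick H1
  + 132.235.227.176/28 (H0) depth=28
  Q 143.239.56.114: descend 1000111111101111 ; hops seen [H3,H1,H1] ; pick H1
  Q 132.235.227.180: descend 1000010011101011111000111011 ; hops seen [H3,H1,H1,H0] ; pick H0
  + 132.235.227.176/28 (H2) depth=28
  + 0.0.0.0/0 (H4) depth=0
  del 132.235.227.176/28 (clear depth 28)
  del 132.235.0.0/16 (clear depth 16)
  + 132.235.224.0/20 (H0) depth=20
  Q 143.239.0.25: descend 1000111111101111 ; hops seen [H4,H3,H1,H1] ; pick H1

== LOOKUPS ==
["no-route","H3","H3","H3","H3","H1","H3","H3","H1","H1","H1","H0","H1"]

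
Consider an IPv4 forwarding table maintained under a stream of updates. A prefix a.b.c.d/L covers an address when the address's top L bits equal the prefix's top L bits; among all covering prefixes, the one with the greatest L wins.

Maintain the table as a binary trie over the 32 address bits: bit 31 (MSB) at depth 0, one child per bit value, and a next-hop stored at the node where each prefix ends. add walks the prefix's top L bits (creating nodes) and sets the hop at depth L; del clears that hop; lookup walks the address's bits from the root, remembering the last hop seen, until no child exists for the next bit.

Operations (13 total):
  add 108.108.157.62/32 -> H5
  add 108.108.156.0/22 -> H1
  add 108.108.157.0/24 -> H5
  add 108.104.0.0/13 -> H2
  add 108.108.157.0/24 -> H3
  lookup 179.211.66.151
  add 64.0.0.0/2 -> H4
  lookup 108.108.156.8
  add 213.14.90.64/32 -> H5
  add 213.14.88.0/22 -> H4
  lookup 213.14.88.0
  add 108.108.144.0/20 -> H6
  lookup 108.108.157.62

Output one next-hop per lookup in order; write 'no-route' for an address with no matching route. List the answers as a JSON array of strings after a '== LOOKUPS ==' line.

Process each operation:
  + 108.108.157.62/32 (H5) depth=32
  + 108.108.156.0/22 (H1) depth=22
  + 108.108.157.0/24 (H5) depth=24
  + 108.104.0.0/13 (H2) depth=13
  + 108.108.157.0/24 (H3) depth=24
  Q 179.211.66.151: descend ε ; hops seen [∅] ; pick no-route
  + 64.0.0.0/2 (H4) depth=2
  Q 108.108.156.8: descend 01101100011011001001110 ; hops seen [H4,H2,H1] ; pick H1
  + 213.14.90.64/32 (H5) depth=32
  + 213.14.88.0/22 (H4) depth=22
  Q 213.14.88.0: descend 1101010100001110010110 ; hops seen [H4] ; pick H4
  + 108.108.144.0/20 (H6) depth=20
  Q 108.108.157.62: descend 01101100011011001001110100111110 ; hops seen [H4,H2,H6,H1,H3,H5] ; pick H5

== LOOKUPS ==
["no-route","H1","H4","H5"]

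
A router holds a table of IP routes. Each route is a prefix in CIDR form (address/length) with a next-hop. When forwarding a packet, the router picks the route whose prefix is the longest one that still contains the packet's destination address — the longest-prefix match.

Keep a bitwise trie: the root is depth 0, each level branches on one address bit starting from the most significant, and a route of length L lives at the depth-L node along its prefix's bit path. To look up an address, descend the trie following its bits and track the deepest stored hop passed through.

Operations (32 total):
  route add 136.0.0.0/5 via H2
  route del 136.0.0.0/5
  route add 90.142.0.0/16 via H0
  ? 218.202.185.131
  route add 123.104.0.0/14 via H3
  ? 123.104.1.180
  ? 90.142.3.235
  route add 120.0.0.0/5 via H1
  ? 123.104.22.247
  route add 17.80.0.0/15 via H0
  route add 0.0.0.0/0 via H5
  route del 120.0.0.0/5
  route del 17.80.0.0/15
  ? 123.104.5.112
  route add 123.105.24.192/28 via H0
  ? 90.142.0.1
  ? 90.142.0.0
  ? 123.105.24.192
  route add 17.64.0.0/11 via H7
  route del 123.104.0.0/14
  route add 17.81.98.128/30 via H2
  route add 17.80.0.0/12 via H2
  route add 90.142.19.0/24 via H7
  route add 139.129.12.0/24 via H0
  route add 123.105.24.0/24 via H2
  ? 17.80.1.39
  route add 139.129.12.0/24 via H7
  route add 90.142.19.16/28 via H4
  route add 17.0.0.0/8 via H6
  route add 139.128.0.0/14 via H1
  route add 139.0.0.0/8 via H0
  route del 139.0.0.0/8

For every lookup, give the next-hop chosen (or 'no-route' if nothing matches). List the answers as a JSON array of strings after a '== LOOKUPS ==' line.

Apply in order:
  add 136.0.0.0/5 -> H2 at depth 5
  - 136.0.0.0/5 clear@5
  add 90.142.0.0/16 -> H0 at depth 16
  lookup 218.202.185.131: bits 1 walk d0:-→d1:- -> no-route
  add 123.104.0.0/14 -> H3 at depth 14
  lookup 123.104.1.180: bits 01111011011010 walk d0:-→d1:-→d2:-→d3:-→d4:-→d5:-→d6:-→d7:-→d8:-→d9:-→d10:-→d11:-→d12:-→d13:-→d14:H3 -> H3
  lookup 90.142.3.235: bits 0101101010001110 walk d0:-→d1:-→d2:-→d3:-→d4:-→d5:-→d6:-→d7:-→d8:-→d9:-→d10:-→d11:-→d12:-→d13:-→d14:-→d15:-→d16:H0 -> H0
  add 120.0.0.0/5 -> H1 at depth 5
  lookup 123.104.22.247: bits 01111011011010 walk d0:-→d1:-→d2:-→d3:-→d4:-→d5:H1→d6:-→d7:-→d8:-→d9:-→d10:-→d11:-→d12:-→d13:-→d14:H3 -> H3
  add 17.80.0.0/15 -> H0 at depth 15
  add 0.0.0.0/0 -> H5 at depth 0
  - 120.0.0.0/5 clear@5
  - 17.80.0.0/15 clear@15
  lookup 123.104.5.112: bits 01111011011010 walk d0:H5→d1:-→d2:-→d3:-→d4:-→d5:-→d6:-→d7:-→d8:-→d9:-→d10:-→d11:-→d12:-→d13:-→d14:H3 -> H3
  add 123.105.24.192/28 -> H0 at depth 28
  lookup 90.142.0.1: bits 0101101010001110 walk d0:H5→d1:-→d2:-→d3:-→d4:-→d5:-→d6:-→d7:-→d8:-→d9:-→d10:-→d11:-→d12:-→d13:-→d14:-→d15:-→d16:H0 -> H0
  lookup 90.142.0.0: bits 0101101010001110 walk d0:H5→d1:-→d2:-→d3:-→d4:-→d5:-→d6:-→d7:-→d8:-→d9:-→d10:-→d11:-→d12:-→d13:-→d14:-→d15:-→d16:H0 -> H0
  lookup 123.105.24.192: bits 0111101101101001000110001100 walk d0:H5→d1:-→d2:-→d3:-→d4:-→d5:-→d6:-→d7:-→d8:-→d9:-→d10:-→d11:-→d12:-→d13:-→d14:H3→d15:-→d16:-→d17:-→d18:-→d19:-→d20:-→d21:-→d22:-→d23:-→d24:-→d25:-→d26:-→d27:-→d28:H0 -> H0
  add 17.64.0.0/11 -> H7 at depth 11
  - 123.104.0.0/14 clear@14
  add 17.81.98.128/30 -> H2 at depth 30
  add 17.80.0.0/12 -> H2 at depth 12
  add 90.142.19.0/24 -> H7 at depth 24
  add 139.129.12.0/24 -> H0 at depth 24
  add 123.105.24.0/24 -> H2 at depth 24
  lookup 17.80.1.39: bits 000100010101000 walk d0:H5→d1:-→d2:-→d3:-→d4:-→d5:-→d6:-→d7:-→d8:-→d9:-→d10:-→d11:H7→d12:H2→d13:-→d14:-→d15:- -> H2
  add 139.129.12.0/24 -> H7 at depth 24
  add 90.142.19.16/28 -> H4 at depth 28
  add 17.0.0.0/8 -> H6 at depth 8
  add 139.128.0.0/14 -> H1 at depth 14
  add 139.0.0.0/8 -> H0 at depth 8
  - 139.0.0.0/8 clear@8

== LOOKUPS ==
["no-route","H3","H0","H3","H3","H0","H0","H0","H2"]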